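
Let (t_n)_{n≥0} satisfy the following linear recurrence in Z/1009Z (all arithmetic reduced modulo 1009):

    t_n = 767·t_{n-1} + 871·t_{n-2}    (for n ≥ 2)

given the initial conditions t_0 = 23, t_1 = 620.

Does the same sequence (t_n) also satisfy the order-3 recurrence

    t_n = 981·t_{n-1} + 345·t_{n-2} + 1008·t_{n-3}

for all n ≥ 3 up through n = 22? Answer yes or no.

Terms t_0..t_22: 23, 620, 154, 270, 182, 425, 177, 425, 867, 939, 212, 734, 970, 974, 735, 508, 641, 790, 864, 736, 311, 754, 630
n=3: candidate gives 702, actual t_3 = 270 ✗

no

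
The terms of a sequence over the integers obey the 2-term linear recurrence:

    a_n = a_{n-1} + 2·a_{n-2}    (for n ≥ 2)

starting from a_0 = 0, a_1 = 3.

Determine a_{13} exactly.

a_2 = 1·3 + 2·0 = 3
a_3 = 1·3 + 2·3 = 9
a_4 = 1·9 + 2·3 = 15
a_5 = 1·15 + 2·9 = 33
a_6 = 1·33 + 2·15 = 63
a_7 = 1·63 + 2·33 = 129
a_8 = 1·129 + 2·63 = 255
a_9 = 1·255 + 2·129 = 513
a_10 = 1·513 + 2·255 = 1023
a_11 = 1·1023 + 2·513 = 2049
a_12 = 1·2049 + 2·1023 = 4095
a_13 = 1·4095 + 2·2049 = 8193

8193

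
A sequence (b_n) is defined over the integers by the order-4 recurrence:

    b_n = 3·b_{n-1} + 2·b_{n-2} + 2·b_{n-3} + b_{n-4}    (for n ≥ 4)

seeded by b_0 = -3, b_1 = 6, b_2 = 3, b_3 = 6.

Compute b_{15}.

59266335

b_4 = 3·6 + 2·3 + 2·6 + 1·-3 = 33
b_5 = 3·33 + 2·6 + 2·3 + 1·6 = 123
b_6 = 3·123 + 2·33 + 2·6 + 1·3 = 450
b_7 = 3·450 + 2·123 + 2·33 + 1·6 = 1668
b_8 = 3·1668 + 2·450 + 2·123 + 1·33 = 6183
b_9 = 3·6183 + 2·1668 + 2·450 + 1·123 = 22908
b_10 = 3·22908 + 2·6183 + 2·1668 + 1·450 = 84876
b_11 = 3·84876 + 2·22908 + 2·6183 + 1·1668 = 314478
b_12 = 3·314478 + 2·84876 + 2·22908 + 1·6183 = 1165185
b_13 = 3·1165185 + 2·314478 + 2·84876 + 1·22908 = 4317171
b_14 = 3·4317171 + 2·1165185 + 2·314478 + 1·84876 = 15995715
b_15 = 3·15995715 + 2·4317171 + 2·1165185 + 1·314478 = 59266335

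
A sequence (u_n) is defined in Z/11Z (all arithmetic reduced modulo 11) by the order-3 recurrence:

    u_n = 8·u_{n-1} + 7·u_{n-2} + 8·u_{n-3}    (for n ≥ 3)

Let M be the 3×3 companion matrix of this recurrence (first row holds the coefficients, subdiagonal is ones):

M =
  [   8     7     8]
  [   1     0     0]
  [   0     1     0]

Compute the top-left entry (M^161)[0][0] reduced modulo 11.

(M^161)[0][0] is the top entry after applying M 161 times to the unit state (1, 0, 0). Equivalently it is h_{163} for the auxiliary sequence (h_n) obeying the same recurrence with h_2 = 1 and h_i = 0 for 0 ≤ i < 2:
h_3 = 8·1 + 7·0 + 8·0 = 8
h_4 = 8·8 + 7·1 + 8·0 = 5
h_5 = 8·5 + 7·8 + 8·1 = 5
h_6 = 8·5 + 7·5 + 8·8 = 7
h_7 = 8·7 + 7·5 + 8·5 = 10
h_8 = 8·10 + 7·7 + 8·5 = 4
h_9 = 8·4 + 7·10 + 8·7 = 4
h_10 = 8·4 + 7·4 + 8·10 = 8
h_11 = 8·8 + 7·4 + 8·4 = 3
h_12 = 8·3 + 7·8 + 8·4 = 2
h_13 = 8·2 + 7·3 + 8·8 = 2
h_14 = 8·2 + 7·2 + 8·3 = 10
h_15 = 8·10 + 7·2 + 8·2 = 0
h_16 = 8·0 + 7·10 + 8·2 = 9
h_17 = 8·9 + 7·0 + 8·10 = 9
h_18 = 8·9 + 7·9 + 8·0 = 3
h_19 = 8·3 + 7·9 + 8·9 = 5
h_20 = 8·5 + 7·3 + 8·9 = 1
h_21 = 8·1 + 7·5 + 8·3 = 1
h_22 = 8·1 + 7·1 + 8·5 = 0
h_23 = 8·0 + 7·1 + 8·1 = 4
h_24 = 8·4 + 7·0 + 8·1 = 7
h_25 = 8·7 + 7·4 + 8·0 = 7
h_26 = 8·7 + 7·7 + 8·4 = 5
h_27 = 8·5 + 7·7 + 8·7 = 2
h_28 = 8·2 + 7·5 + 8·7 = 8
h_29 = 8·8 + 7·2 + 8·5 = 8
h_30 = 8·8 + 7·8 + 8·2 = 4
h_31 = 8·4 + 7·8 + 8·8 = 9
h_32 = 8·9 + 7·4 + 8·8 = 10
h_33 = 8·10 + 7·9 + 8·4 = 10
h_34 = 8·10 + 7·10 + 8·9 = 2
h_35 = 8·2 + 7·10 + 8·10 = 1
h_36 = 8·1 + 7·2 + 8·10 = 3
h_37 = 8·3 + 7·1 + 8·2 = 3
h_38 = 8·3 + 7·3 + 8·1 = 9
h_39 = 8·9 + 7·3 + 8·3 = 7
h_40 = 8·7 + 7·9 + 8·3 = 0
h_41 = 8·0 + 7·7 + 8·9 = 0
h_42 = 8·0 + 7·0 + 8·7 = 1
(h_40, h_41, h_42) = (0, 0, 1) = (h_0, h_1, h_2), so the sequence has period 40.
163 ≡ 3 (mod 40), hence h_163 = h_3 = 8.

8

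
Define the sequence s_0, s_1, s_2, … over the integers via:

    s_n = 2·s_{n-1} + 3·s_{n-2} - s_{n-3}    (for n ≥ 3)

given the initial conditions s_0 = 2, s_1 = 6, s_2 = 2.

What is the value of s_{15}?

s_3 = 2·2 + 3·6 + -1·2 = 20
s_4 = 2·20 + 3·2 + -1·6 = 40
s_5 = 2·40 + 3·20 + -1·2 = 138
s_6 = 2·138 + 3·40 + -1·20 = 376
s_7 = 2·376 + 3·138 + -1·40 = 1126
s_8 = 2·1126 + 3·376 + -1·138 = 3242
s_9 = 2·3242 + 3·1126 + -1·376 = 9486
s_10 = 2·9486 + 3·3242 + -1·1126 = 27572
s_11 = 2·27572 + 3·9486 + -1·3242 = 80360
s_12 = 2·80360 + 3·27572 + -1·9486 = 233950
s_13 = 2·233950 + 3·80360 + -1·27572 = 681408
s_14 = 2·681408 + 3·233950 + -1·80360 = 1984306
s_15 = 2·1984306 + 3·681408 + -1·233950 = 5778886

5778886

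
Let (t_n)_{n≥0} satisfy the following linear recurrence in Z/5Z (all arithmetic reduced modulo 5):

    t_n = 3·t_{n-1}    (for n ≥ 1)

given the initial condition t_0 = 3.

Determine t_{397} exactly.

t_1 = 3·3 = 4
t_2 = 3·4 = 2
t_3 = 3·2 = 1
t_4 = 3·1 = 3
(t_4) = (3) = (t_0), so the sequence has period 4.
397 ≡ 1 (mod 4), hence t_397 = t_1 = 4.

4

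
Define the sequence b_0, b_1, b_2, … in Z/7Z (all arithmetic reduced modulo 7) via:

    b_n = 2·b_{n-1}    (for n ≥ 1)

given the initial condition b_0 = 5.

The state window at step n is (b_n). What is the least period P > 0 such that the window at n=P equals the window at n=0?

3

n=0: window = (5)
n=1: window = (3)
n=2: window = (6)
n=3: window = (5)
window at n=3 equals window at n=0 → period = 3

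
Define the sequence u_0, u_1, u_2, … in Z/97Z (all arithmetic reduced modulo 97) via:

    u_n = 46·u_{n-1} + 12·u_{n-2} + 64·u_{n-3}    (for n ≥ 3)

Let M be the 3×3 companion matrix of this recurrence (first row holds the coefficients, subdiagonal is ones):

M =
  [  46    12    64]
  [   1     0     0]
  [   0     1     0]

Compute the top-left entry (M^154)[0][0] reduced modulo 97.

(M^154)[0][0] is the top entry after applying M 154 times to the unit state (1, 0, 0). Equivalently it is h_{156} for the auxiliary sequence (h_n) obeying the same recurrence with h_2 = 1 and h_i = 0 for 0 ≤ i < 2:
h_3 = 46·1 + 12·0 + 64·0 = 46
h_4 = 46·46 + 12·1 + 64·0 = 91
h_5 = 46·91 + 12·46 + 64·1 = 49
h_6 = 46·49 + 12·91 + 64·46 = 82
h_7 = 46·82 + 12·49 + 64·91 = 96
h_8 = 46·96 + 12·82 + 64·49 = 0
Continuing the recurrence:
  h_9 = 95;  h_10 = 38;  h_11 = 75;  h_12 = 92;  h_13 = 95;  h_14 = 89
  h_15 = 64;  h_16 = 4;  h_17 = 52;  h_18 = 37;  h_19 = 60;  h_20 = 33
  h_21 = 47;  h_22 = 93;  h_23 = 67;  h_24 = 28;  h_25 = 90;  h_26 = 34
  h_27 = 71;  h_28 = 25;  h_29 = 7;  h_30 = 25;  h_31 = 21;  h_32 = 65
  h_33 = 89;  h_34 = 10;  h_35 = 62;  h_36 = 35;  h_37 = 84;  h_38 = 7
  h_39 = 78;  h_40 = 27;  h_41 = 7;  h_42 = 12;  h_43 = 36;  h_44 = 17
  h_45 = 42;  h_46 = 75;  h_47 = 95;  h_48 = 4;  h_49 = 13;  h_50 = 33
  h_51 = 87;  h_52 = 89;  h_53 = 72;  h_54 = 54;  h_55 = 23;  h_56 = 9
  h_57 = 72;  h_58 = 42;  h_59 = 74;  h_60 = 77;  h_61 = 37;  h_62 = 87
  h_63 = 62;  h_64 = 56;  h_65 = 61;  h_66 = 74;  h_67 = 57;  h_68 = 42
  h_69 = 77;  h_70 = 31;  h_71 = 91;  h_72 = 77;  h_73 = 22;  h_74 = 0
  h_75 = 51;  h_76 = 68;  h_77 = 54;  h_78 = 65;  h_79 = 36;  h_80 = 72
  h_81 = 47;  h_82 = 92;  h_83 = 92;  h_84 = 2;  h_85 = 3;  h_86 = 36
  h_87 = 74;  h_88 = 51;  h_89 = 9;  h_90 = 39;  h_91 = 25;  h_92 = 60
  h_93 = 27;  h_94 = 70;  h_95 = 12;  h_96 = 16;  h_97 = 25;  h_98 = 73
  h_99 = 26;  h_100 = 83;  h_101 = 72;  h_102 = 55;  h_103 = 73;  h_104 = 90
  h_105 = 0;  h_106 = 29;  h_107 = 13;  h_108 = 73;  h_109 = 35;  h_110 = 20
  h_111 = 95;  h_112 = 60;  h_113 = 39;  h_114 = 58;  h_115 = 89;  h_116 = 11
  h_117 = 48;  h_118 = 82;  h_119 = 8;  h_120 = 59;  h_121 = 7;  h_122 = 87
  h_123 = 5;  h_124 = 73;  h_125 = 62;  h_126 = 71;  h_127 = 49;  h_128 = 90
  h_129 = 57;  h_130 = 48;  h_131 = 19;  h_132 = 54;  h_133 = 61;  h_134 = 14
  h_135 = 79;  h_136 = 43;  h_137 = 39;  h_138 = 91;  h_139 = 34;  h_140 = 11
  h_141 = 45;  h_142 = 13;  h_143 = 96;  h_144 = 80;  h_145 = 38;  h_146 = 25
  h_147 = 33;  h_148 = 79;  h_149 = 4;  h_150 = 43;  h_151 = 1;  h_152 = 42
  h_153 = 40;  h_154 = 80
h_155 = 46·80 + 12·40 + 64·42 = 58
h_156 = 46·58 + 12·80 + 64·40 = 77

77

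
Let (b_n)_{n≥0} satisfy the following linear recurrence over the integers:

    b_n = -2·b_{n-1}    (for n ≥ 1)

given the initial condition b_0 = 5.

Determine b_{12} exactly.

20480

b_1 = -2·5 = -10
b_2 = -2·-10 = 20
b_3 = -2·20 = -40
b_4 = -2·-40 = 80
b_5 = -2·80 = -160
b_6 = -2·-160 = 320
b_7 = -2·320 = -640
b_8 = -2·-640 = 1280
b_9 = -2·1280 = -2560
b_10 = -2·-2560 = 5120
b_11 = -2·5120 = -10240
b_12 = -2·-10240 = 20480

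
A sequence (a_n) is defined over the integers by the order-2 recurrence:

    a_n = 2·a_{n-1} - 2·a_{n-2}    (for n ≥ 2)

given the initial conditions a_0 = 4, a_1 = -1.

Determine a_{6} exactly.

40

a_2 = 2·-1 + -2·4 = -10
a_3 = 2·-10 + -2·-1 = -18
a_4 = 2·-18 + -2·-10 = -16
a_5 = 2·-16 + -2·-18 = 4
a_6 = 2·4 + -2·-16 = 40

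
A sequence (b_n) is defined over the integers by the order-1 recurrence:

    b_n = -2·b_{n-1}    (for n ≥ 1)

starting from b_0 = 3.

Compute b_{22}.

12582912

b_1 = -2·3 = -6
b_2 = -2·-6 = 12
b_3 = -2·12 = -24
b_4 = -2·-24 = 48
b_5 = -2·48 = -96
b_6 = -2·-96 = 192
b_7 = -2·192 = -384
b_8 = -2·-384 = 768
b_9 = -2·768 = -1536
b_10 = -2·-1536 = 3072
b_11 = -2·3072 = -6144
b_12 = -2·-6144 = 12288
b_13 = -2·12288 = -24576
b_14 = -2·-24576 = 49152
b_15 = -2·49152 = -98304
b_16 = -2·-98304 = 196608
b_17 = -2·196608 = -393216
b_18 = -2·-393216 = 786432
b_19 = -2·786432 = -1572864
b_20 = -2·-1572864 = 3145728
b_21 = -2·3145728 = -6291456
b_22 = -2·-6291456 = 12582912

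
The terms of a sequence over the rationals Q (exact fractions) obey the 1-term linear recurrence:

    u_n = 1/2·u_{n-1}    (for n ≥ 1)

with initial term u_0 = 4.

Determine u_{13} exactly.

u_1 = 1/2·4 = 2
u_2 = 1/2·2 = 1
u_3 = 1/2·1 = 1/2
u_4 = 1/2·1/2 = 1/4
u_5 = 1/2·1/4 = 1/8
u_6 = 1/2·1/8 = 1/16
u_7 = 1/2·1/16 = 1/32
u_8 = 1/2·1/32 = 1/64
u_9 = 1/2·1/64 = 1/128
u_10 = 1/2·1/128 = 1/256
u_11 = 1/2·1/256 = 1/512
u_12 = 1/2·1/512 = 1/1024
u_13 = 1/2·1/1024 = 1/2048

1/2048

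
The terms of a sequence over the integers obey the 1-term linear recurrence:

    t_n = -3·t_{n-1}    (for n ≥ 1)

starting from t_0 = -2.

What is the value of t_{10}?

t_1 = -3·-2 = 6
t_2 = -3·6 = -18
t_3 = -3·-18 = 54
t_4 = -3·54 = -162
t_5 = -3·-162 = 486
t_6 = -3·486 = -1458
t_7 = -3·-1458 = 4374
t_8 = -3·4374 = -13122
t_9 = -3·-13122 = 39366
t_10 = -3·39366 = -118098

-118098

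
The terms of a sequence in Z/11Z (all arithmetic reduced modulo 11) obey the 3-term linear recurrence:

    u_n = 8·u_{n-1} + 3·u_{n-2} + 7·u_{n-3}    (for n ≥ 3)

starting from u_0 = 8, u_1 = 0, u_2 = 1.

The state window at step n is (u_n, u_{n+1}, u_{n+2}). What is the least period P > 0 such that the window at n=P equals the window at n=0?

n=0: window = (8, 0, 1)
n=1: window = (0, 1, 9)
n=2: window = (1, 9, 9)
n=3: window = (9, 9, 7)
n=4: window = (9, 7, 3)
n=5: window = (7, 3, 9)
n=6: window = (3, 9, 9)
n=7: window = (9, 9, 10)
n=8: window = (9, 10, 5)
n=9: window = (10, 5, 1)
n=10: window = (5, 1, 5)
n=11: window = (1, 5, 1)
n=12: window = (5, 1, 8)
n=13: window = (1, 8, 3)
n=14: window = (8, 3, 0)
n=15: window = (3, 0, 10)
n=16: window = (0, 10, 2)
n=17: window = (10, 2, 2)
n=18: window = (2, 2, 4)
n=19: window = (2, 4, 8)
n=20: window = (4, 8, 2)
n=21: window = (8, 2, 2)
n=22: window = (2, 2, 1)
n=23: window = (2, 1, 6)
n=24: window = (1, 6, 10)
n=25: window = (6, 10, 6)
n=26: window = (10, 6, 10)
n=27: window = (6, 10, 3)
n=28: window = (10, 3, 8)
n=29: window = (3, 8, 0)
n=30: window = (8, 0, 1)
window at n=30 equals window at n=0 → period = 30

30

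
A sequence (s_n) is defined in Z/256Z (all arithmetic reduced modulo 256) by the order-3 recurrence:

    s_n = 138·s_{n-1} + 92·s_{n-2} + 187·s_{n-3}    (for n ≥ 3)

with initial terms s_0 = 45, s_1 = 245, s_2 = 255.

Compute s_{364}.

s_3 = 138·255 + 92·245 + 187·45 = 97
s_4 = 138·97 + 92·255 + 187·245 = 229
s_5 = 138·229 + 92·97 + 187·255 = 147
s_6 = 138·147 + 92·229 + 187·97 = 101
s_7 = 138·101 + 92·147 + 187·229 = 141
s_8 = 138·141 + 92·101 + 187·147 = 175
Continuing the recurrence:
  s_9 = 201;  s_10 = 61;  s_11 = 243;  s_12 = 189;  s_13 = 197;  s_14 = 159
  s_15 = 145;  s_16 = 53;  s_17 = 211;  s_18 = 181;  s_19 = 29;  s_20 = 207
  s_21 = 57;  s_22 = 77;  s_23 = 51;  s_24 = 205;  s_25 = 21;  s_26 = 63
  s_27 = 65;  s_28 = 5;  s_29 = 19;  s_30 = 133;  s_31 = 45;  s_32 = 239
  s_33 = 41;  s_34 = 221;  s_35 = 115;  s_36 = 93;  s_37 = 229;  s_38 = 223
  s_39 = 113;  s_40 = 85;  s_41 = 83;  s_42 = 213;  s_43 = 189;  s_44 = 15
  s_45 = 153;  s_46 = 237;  s_47 = 179;  s_48 = 109;  s_49 = 53;  s_50 = 127
  s_51 = 33;  s_52 = 37;  s_53 = 147;  s_54 = 165;  s_55 = 205;  s_56 = 47
  s_57 = 137;  s_58 = 125;  s_59 = 243;  s_60 = 253;  s_61 = 5;  s_62 = 31
  s_63 = 81;  s_64 = 117;  s_65 = 211;  s_66 = 245;  s_67 = 93;  s_68 = 79
  s_69 = 249;  s_70 = 141;  s_71 = 51;  s_72 = 13;  s_73 = 85;  s_74 = 191
  s_75 = 1;  s_76 = 69;  s_77 = 19;  s_78 = 197;  s_79 = 109;  s_80 = 111
  s_81 = 233;  s_82 = 29;  s_83 = 115;  s_84 = 157;  s_85 = 37;  s_86 = 95
  s_87 = 49;  s_88 = 149;  s_89 = 83;  s_90 = 21;  s_91 = 253;  s_92 = 143
  s_93 = 89;  s_94 = 45;  s_95 = 179;  s_96 = 173;  s_97 = 117;  s_98 = 255
  s_99 = 225;  s_100 = 101;  s_101 = 147;  s_102 = 229;  s_103 = 13;  s_104 = 175
  s_105 = 73;  s_106 = 189;  s_107 = 243;  s_108 = 61;  s_109 = 69;  s_110 = 159
  s_111 = 17;  s_112 = 181;  s_113 = 211;  s_114 = 53;  s_115 = 157;  s_116 = 207
  s_117 = 185;  s_118 = 205;  s_119 = 51;  s_120 = 77;  s_121 = 149;  s_122 = 63
  s_123 = 193;  s_124 = 133;  s_125 = 19;  s_126 = 5;  s_127 = 173;  s_128 = 239
  s_129 = 169;  s_130 = 93;  s_131 = 115;  s_132 = 221;  s_133 = 101;  s_134 = 223
  s_135 = 241;  s_136 = 213;  s_137 = 83;  s_138 = 85;  s_139 = 61;  s_140 = 15
  s_141 = 25;  s_142 = 109;  s_143 = 179;  s_144 = 237;  s_145 = 181;  s_146 = 127
  s_147 = 161;  s_148 = 165;  s_149 = 147;  s_150 = 37;  s_151 = 77;  s_152 = 47
  s_153 = 9;  s_154 = 253;  s_155 = 243;  s_156 = 125;  s_157 = 133;  s_158 = 31
  s_159 = 209;  s_160 = 245;  s_161 = 211;  s_162 = 117;  s_163 = 221;  s_164 = 79
  s_165 = 121;  s_166 = 13;  s_167 = 51;  s_168 = 141;  s_169 = 213;  s_170 = 191
  s_171 = 129;  s_172 = 197;  s_173 = 19;  s_174 = 69;  s_175 = 237;  s_176 = 111
  s_177 = 105;  s_178 = 157;  s_179 = 115;  s_180 = 29;  s_181 = 165;  s_182 = 95
  s_183 = 177;  s_184 = 21;  s_185 = 83;  s_186 = 149;  s_187 = 125;  s_188 = 143
  s_189 = 217;  s_190 = 173;  s_191 = 179;  s_192 = 45;  s_193 = 245;  s_194 = 255
  s_195 = 97;  s_196 = 229;  s_197 = 147;  s_198 = 101;  s_199 = 141;  s_200 = 175
  s_201 = 201;  s_202 = 61;  s_203 = 243;  s_204 = 189;  s_205 = 197;  s_206 = 159
  s_207 = 145;  s_208 = 53;  s_209 = 211;  s_210 = 181;  s_211 = 29;  s_212 = 207
  s_213 = 57;  s_214 = 77;  s_215 = 51;  s_216 = 205;  s_217 = 21;  s_218 = 63
  s_219 = 65;  s_220 = 5;  s_221 = 19;  s_222 = 133;  s_223 = 45;  s_224 = 239
  s_225 = 41;  s_226 = 221;  s_227 = 115;  s_228 = 93;  s_229 = 229;  s_230 = 223
  s_231 = 113;  s_232 = 85;  s_233 = 83;  s_234 = 213;  s_235 = 189;  s_236 = 15
  s_237 = 153;  s_238 = 237;  s_239 = 179;  s_240 = 109;  s_241 = 53;  s_242 = 127
  s_243 = 33;  s_244 = 37;  s_245 = 147;  s_246 = 165;  s_247 = 205;  s_248 = 47
  s_249 = 137;  s_250 = 125;  s_251 = 243;  s_252 = 253;  s_253 = 5;  s_254 = 31
  s_255 = 81;  s_256 = 117;  s_257 = 211;  s_258 = 245;  s_259 = 93;  s_260 = 79
  s_261 = 249;  s_262 = 141;  s_263 = 51;  s_264 = 13;  s_265 = 85;  s_266 = 191
  s_267 = 1;  s_268 = 69;  s_269 = 19;  s_270 = 197;  s_271 = 109;  s_272 = 111
  s_273 = 233;  s_274 = 29;  s_275 = 115;  s_276 = 157;  s_277 = 37;  s_278 = 95
  s_279 = 49;  s_280 = 149;  s_281 = 83;  s_282 = 21;  s_283 = 253;  s_284 = 143
  s_285 = 89;  s_286 = 45;  s_287 = 179;  s_288 = 173;  s_289 = 117;  s_290 = 255
  s_291 = 225;  s_292 = 101;  s_293 = 147;  s_294 = 229;  s_295 = 13;  s_296 = 175
  s_297 = 73;  s_298 = 189;  s_299 = 243;  s_300 = 61;  s_301 = 69;  s_302 = 159
  s_303 = 17;  s_304 = 181;  s_305 = 211;  s_306 = 53;  s_307 = 157;  s_308 = 207
  s_309 = 185;  s_310 = 205;  s_311 = 51;  s_312 = 77;  s_313 = 149;  s_314 = 63
  s_315 = 193;  s_316 = 133;  s_317 = 19;  s_318 = 5;  s_319 = 173;  s_320 = 239
  s_321 = 169;  s_322 = 93;  s_323 = 115;  s_324 = 221;  s_325 = 101;  s_326 = 223
  s_327 = 241;  s_328 = 213;  s_329 = 83;  s_330 = 85;  s_331 = 61;  s_332 = 15
  s_333 = 25;  s_334 = 109;  s_335 = 179;  s_336 = 237;  s_337 = 181;  s_338 = 127
  s_339 = 161;  s_340 = 165;  s_341 = 147;  s_342 = 37;  s_343 = 77;  s_344 = 47
  s_345 = 9;  s_346 = 253;  s_347 = 243;  s_348 = 125;  s_349 = 133;  s_350 = 31
  s_351 = 209;  s_352 = 245;  s_353 = 211;  s_354 = 117;  s_355 = 221;  s_356 = 79
  s_357 = 121;  s_358 = 13;  s_359 = 51;  s_360 = 141;  s_361 = 213;  s_362 = 191
s_363 = 138·191 + 92·213 + 187·141 = 129
s_364 = 138·129 + 92·191 + 187·213 = 197

197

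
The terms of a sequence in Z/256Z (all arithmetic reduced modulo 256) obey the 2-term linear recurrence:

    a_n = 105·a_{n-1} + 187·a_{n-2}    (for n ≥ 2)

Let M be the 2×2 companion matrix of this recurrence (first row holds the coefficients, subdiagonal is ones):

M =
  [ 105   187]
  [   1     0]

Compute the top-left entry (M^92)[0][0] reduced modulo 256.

196

(M^92)[0][0] is the top entry after applying M 92 times to the unit state (1, 0). Equivalently it is h_{93} for the auxiliary sequence (h_n) obeying the same recurrence with h_1 = 1 and h_i = 0 for 0 ≤ i < 1:
h_2 = 105·1 + 187·0 = 105
h_3 = 105·105 + 187·1 = 204
h_4 = 105·204 + 187·105 = 95
h_5 = 105·95 + 187·204 = 251
h_6 = 105·251 + 187·95 = 88
h_7 = 105·88 + 187·251 = 113
h_8 = 105·113 + 187·88 = 161
h_9 = 105·161 + 187·113 = 148
h_10 = 105·148 + 187·161 = 79
h_11 = 105·79 + 187·148 = 131
h_12 = 105·131 + 187·79 = 112
h_13 = 105·112 + 187·131 = 161
h_14 = 105·161 + 187·112 = 217
h_15 = 105·217 + 187·161 = 156
h_16 = 105·156 + 187·217 = 127
h_17 = 105·127 + 187·156 = 11
h_18 = 105·11 + 187·127 = 72
h_19 = 105·72 + 187·11 = 145
h_20 = 105·145 + 187·72 = 17
h_21 = 105·17 + 187·145 = 228
h_22 = 105·228 + 187·17 = 239
h_23 = 105·239 + 187·228 = 147
h_24 = 105·147 + 187·239 = 224
h_25 = 105·224 + 187·147 = 65
h_26 = 105·65 + 187·224 = 73
h_27 = 105·73 + 187·65 = 108
h_28 = 105·108 + 187·73 = 159
h_29 = 105·159 + 187·108 = 27
h_30 = 105·27 + 187·159 = 56
h_31 = 105·56 + 187·27 = 177
h_32 = 105·177 + 187·56 = 129
h_33 = 105·129 + 187·177 = 52
h_34 = 105·52 + 187·129 = 143
h_35 = 105·143 + 187·52 = 163
h_36 = 105·163 + 187·143 = 80
h_37 = 105·80 + 187·163 = 225
h_38 = 105·225 + 187·80 = 185
h_39 = 105·185 + 187·225 = 60
h_40 = 105·60 + 187·185 = 191
h_41 = 105·191 + 187·60 = 43
h_42 = 105·43 + 187·191 = 40
h_43 = 105·40 + 187·43 = 209
h_44 = 105·209 + 187·40 = 241
h_45 = 105·241 + 187·209 = 132
h_46 = 105·132 + 187·241 = 47
h_47 = 105·47 + 187·132 = 179
h_48 = 105·179 + 187·47 = 192
h_49 = 105·192 + 187·179 = 129
h_50 = 105·129 + 187·192 = 41
h_51 = 105·41 + 187·129 = 12
h_52 = 105·12 + 187·41 = 223
h_53 = 105·223 + 187·12 = 59
h_54 = 105·59 + 187·223 = 24
h_55 = 105·24 + 187·59 = 241
h_56 = 105·241 + 187·24 = 97
h_57 = 105·97 + 187·241 = 212
h_58 = 105·212 + 187·97 = 207
h_59 = 105·207 + 187·212 = 195
h_60 = 105·195 + 187·207 = 48
h_61 = 105·48 + 187·195 = 33
h_62 = 105·33 + 187·48 = 153
h_63 = 105·153 + 187·33 = 220
h_64 = 105·220 + 187·153 = 255
h_65 = 105·255 + 187·220 = 75
h_66 = 105·75 + 187·255 = 8
h_67 = 105·8 + 187·75 = 17
h_68 = 105·17 + 187·8 = 209
h_69 = 105·209 + 187·17 = 36
h_70 = 105·36 + 187·209 = 111
h_71 = 105·111 + 187·36 = 211
h_72 = 105·211 + 187·111 = 160
h_73 = 105·160 + 187·211 = 193
h_74 = 105·193 + 187·160 = 9
h_75 = 105·9 + 187·193 = 172
h_76 = 105·172 + 187·9 = 31
h_77 = 105·31 + 187·172 = 91
h_78 = 105·91 + 187·31 = 248
h_79 = 105·248 + 187·91 = 49
h_80 = 105·49 + 187·248 = 65
h_81 = 105·65 + 187·49 = 116
h_82 = 105·116 + 187·65 = 15
h_83 = 105·15 + 187·116 = 227
h_84 = 105·227 + 187·15 = 16
h_85 = 105·16 + 187·227 = 97
h_86 = 105·97 + 187·16 = 121
h_87 = 105·121 + 187·97 = 124
h_88 = 105·124 + 187·121 = 63
h_89 = 105·63 + 187·124 = 107
h_90 = 105·107 + 187·63 = 232
h_91 = 105·232 + 187·107 = 81
h_92 = 105·81 + 187·232 = 177
h_93 = 105·177 + 187·81 = 196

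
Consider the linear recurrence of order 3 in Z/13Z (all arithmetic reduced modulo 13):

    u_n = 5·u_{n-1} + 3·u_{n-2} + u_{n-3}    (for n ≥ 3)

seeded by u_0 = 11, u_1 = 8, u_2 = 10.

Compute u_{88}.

u_3 = 5·10 + 3·8 + 1·11 = 7
u_4 = 5·7 + 3·10 + 1·8 = 8
u_5 = 5·8 + 3·7 + 1·10 = 6
u_6 = 5·6 + 3·8 + 1·7 = 9
u_7 = 5·9 + 3·6 + 1·8 = 6
u_8 = 5·6 + 3·9 + 1·6 = 11
u_9 = 5·11 + 3·6 + 1·9 = 4
u_10 = 5·4 + 3·11 + 1·6 = 7
u_11 = 5·7 + 3·4 + 1·11 = 6
u_12 = 5·6 + 3·7 + 1·4 = 3
u_13 = 5·3 + 3·6 + 1·7 = 1
u_14 = 5·1 + 3·3 + 1·6 = 7
u_15 = 5·7 + 3·1 + 1·3 = 2
u_16 = 5·2 + 3·7 + 1·1 = 6
u_17 = 5·6 + 3·2 + 1·7 = 4
u_18 = 5·4 + 3·6 + 1·2 = 1
u_19 = 5·1 + 3·4 + 1·6 = 10
u_20 = 5·10 + 3·1 + 1·4 = 5
u_21 = 5·5 + 3·10 + 1·1 = 4
u_22 = 5·4 + 3·5 + 1·10 = 6
u_23 = 5·6 + 3·4 + 1·5 = 8
u_24 = 5·8 + 3·6 + 1·4 = 10
u_25 = 5·10 + 3·8 + 1·6 = 2
u_26 = 5·2 + 3·10 + 1·8 = 9
u_27 = 5·9 + 3·2 + 1·10 = 9
u_28 = 5·9 + 3·9 + 1·2 = 9
u_29 = 5·9 + 3·9 + 1·9 = 3
u_30 = 5·3 + 3·9 + 1·9 = 12
u_31 = 5·12 + 3·3 + 1·9 = 0
u_32 = 5·0 + 3·12 + 1·3 = 0
u_33 = 5·0 + 3·0 + 1·12 = 12
u_34 = 5·12 + 3·0 + 1·0 = 8
u_35 = 5·8 + 3·12 + 1·0 = 11
u_36 = 5·11 + 3·8 + 1·12 = 0
u_37 = 5·0 + 3·11 + 1·8 = 2
u_38 = 5·2 + 3·0 + 1·11 = 8
u_39 = 5·8 + 3·2 + 1·0 = 7
u_40 = 5·7 + 3·8 + 1·2 = 9
u_41 = 5·9 + 3·7 + 1·8 = 9
u_42 = 5·9 + 3·9 + 1·7 = 1
u_43 = 5·1 + 3·9 + 1·9 = 2
u_44 = 5·2 + 3·1 + 1·9 = 9
u_45 = 5·9 + 3·2 + 1·1 = 0
u_46 = 5·0 + 3·9 + 1·2 = 3
u_47 = 5·3 + 3·0 + 1·9 = 11
u_48 = 5·11 + 3·3 + 1·0 = 12
u_49 = 5·12 + 3·11 + 1·3 = 5
u_50 = 5·5 + 3·12 + 1·11 = 7
u_51 = 5·7 + 3·5 + 1·12 = 10
u_52 = 5·10 + 3·7 + 1·5 = 11
u_53 = 5·11 + 3·10 + 1·7 = 1
u_54 = 5·1 + 3·11 + 1·10 = 9
u_55 = 5·9 + 3·1 + 1·11 = 7
u_56 = 5·7 + 3·9 + 1·1 = 11
u_57 = 5·11 + 3·7 + 1·9 = 7
u_58 = 5·7 + 3·11 + 1·7 = 10
u_59 = 5·10 + 3·7 + 1·11 = 4
u_60 = 5·4 + 3·10 + 1·7 = 5
u_61 = 5·5 + 3·4 + 1·10 = 8
u_62 = 5·8 + 3·5 + 1·4 = 7
u_63 = 5·7 + 3·8 + 1·5 = 12
u_64 = 5·12 + 3·7 + 1·8 = 11
u_65 = 5·11 + 3·12 + 1·7 = 7
u_66 = 5·7 + 3·11 + 1·12 = 2
u_67 = 5·2 + 3·7 + 1·11 = 3
u_68 = 5·3 + 3·2 + 1·7 = 2
u_69 = 5·2 + 3·3 + 1·2 = 8
u_70 = 5·8 + 3·2 + 1·3 = 10
u_71 = 5·10 + 3·8 + 1·2 = 11
u_72 = 5·11 + 3·10 + 1·8 = 2
u_73 = 5·2 + 3·11 + 1·10 = 1
u_74 = 5·1 + 3·2 + 1·11 = 9
u_75 = 5·9 + 3·1 + 1·2 = 11
u_76 = 5·11 + 3·9 + 1·1 = 5
u_77 = 5·5 + 3·11 + 1·9 = 2
u_78 = 5·2 + 3·5 + 1·11 = 10
u_79 = 5·10 + 3·2 + 1·5 = 9
u_80 = 5·9 + 3·10 + 1·2 = 12
u_81 = 5·12 + 3·9 + 1·10 = 6
u_82 = 5·6 + 3·12 + 1·9 = 10
u_83 = 5·10 + 3·6 + 1·12 = 2
u_84 = 5·2 + 3·10 + 1·6 = 7
u_85 = 5·7 + 3·2 + 1·10 = 12
u_86 = 5·12 + 3·7 + 1·2 = 5
u_87 = 5·5 + 3·12 + 1·7 = 3
u_88 = 5·3 + 3·5 + 1·12 = 3

3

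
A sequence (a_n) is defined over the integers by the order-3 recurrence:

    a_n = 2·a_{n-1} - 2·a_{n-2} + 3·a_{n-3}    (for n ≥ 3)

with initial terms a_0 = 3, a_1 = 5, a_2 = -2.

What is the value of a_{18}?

19483

a_3 = 2·-2 + -2·5 + 3·3 = -5
a_4 = 2·-5 + -2·-2 + 3·5 = 9
a_5 = 2·9 + -2·-5 + 3·-2 = 22
a_6 = 2·22 + -2·9 + 3·-5 = 11
a_7 = 2·11 + -2·22 + 3·9 = 5
a_8 = 2·5 + -2·11 + 3·22 = 54
a_9 = 2·54 + -2·5 + 3·11 = 131
a_10 = 2·131 + -2·54 + 3·5 = 169
a_11 = 2·169 + -2·131 + 3·54 = 238
a_12 = 2·238 + -2·169 + 3·131 = 531
a_13 = 2·531 + -2·238 + 3·169 = 1093
a_14 = 2·1093 + -2·531 + 3·238 = 1838
a_15 = 2·1838 + -2·1093 + 3·531 = 3083
a_16 = 2·3083 + -2·1838 + 3·1093 = 5769
a_17 = 2·5769 + -2·3083 + 3·1838 = 10886
a_18 = 2·10886 + -2·5769 + 3·3083 = 19483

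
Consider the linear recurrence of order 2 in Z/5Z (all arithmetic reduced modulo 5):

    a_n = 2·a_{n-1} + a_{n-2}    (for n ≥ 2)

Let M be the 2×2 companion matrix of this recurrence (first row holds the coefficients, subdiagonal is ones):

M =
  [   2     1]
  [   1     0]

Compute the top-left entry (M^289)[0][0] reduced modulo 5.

2

(M^289)[0][0] is the top entry after applying M 289 times to the unit state (1, 0). Equivalently it is h_{290} for the auxiliary sequence (h_n) obeying the same recurrence with h_1 = 1 and h_i = 0 for 0 ≤ i < 1:
h_2 = 2·1 + 1·0 = 2
h_3 = 2·2 + 1·1 = 0
h_4 = 2·0 + 1·2 = 2
h_5 = 2·2 + 1·0 = 4
h_6 = 2·4 + 1·2 = 0
h_7 = 2·0 + 1·4 = 4
h_8 = 2·4 + 1·0 = 3
h_9 = 2·3 + 1·4 = 0
h_10 = 2·0 + 1·3 = 3
h_11 = 2·3 + 1·0 = 1
h_12 = 2·1 + 1·3 = 0
h_13 = 2·0 + 1·1 = 1
(h_12, h_13) = (0, 1) = (h_0, h_1), so the sequence has period 12.
290 ≡ 2 (mod 12), hence h_290 = h_2 = 2.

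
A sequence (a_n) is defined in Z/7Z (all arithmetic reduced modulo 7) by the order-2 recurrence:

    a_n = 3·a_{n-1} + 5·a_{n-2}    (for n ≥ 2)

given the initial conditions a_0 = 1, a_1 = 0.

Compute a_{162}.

a_2 = 3·0 + 5·1 = 5
a_3 = 3·5 + 5·0 = 1
a_4 = 3·1 + 5·5 = 0
(a_3, a_4) = (1, 0) = (a_0, a_1), so the sequence has period 3.
162 ≡ 0 (mod 3), hence a_162 = a_0 = 1.

1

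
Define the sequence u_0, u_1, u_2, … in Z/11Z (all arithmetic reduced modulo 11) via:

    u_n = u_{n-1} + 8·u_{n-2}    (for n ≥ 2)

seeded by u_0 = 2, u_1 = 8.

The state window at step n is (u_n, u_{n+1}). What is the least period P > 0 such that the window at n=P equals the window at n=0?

n=0: window = (2, 8)
n=1: window = (8, 2)
n=2: window = (2, 0)
n=3: window = (0, 5)
n=4: window = (5, 5)
n=5: window = (5, 1)
n=6: window = (1, 8)
n=7: window = (8, 5)
n=8: window = (5, 3)
n=9: window = (3, 10)
n=10: window = (10, 1)
n=11: window = (1, 4)
n=12: window = (4, 1)
n=13: window = (1, 0)
n=14: window = (0, 8)
n=15: window = (8, 8)
n=16: window = (8, 6)
n=17: window = (6, 4)
n=18: window = (4, 8)
n=19: window = (8, 7)
n=20: window = (7, 5)
n=21: window = (5, 6)
n=22: window = (6, 2)
n=23: window = (2, 6)
n=24: window = (6, 0)
n=25: window = (0, 4)
n=26: window = (4, 4)
n=27: window = (4, 3)
n=28: window = (3, 2)
n=29: window = (2, 4)
n=30: window = (4, 9)
n=31: window = (9, 8)
n=32: window = (8, 3)
n=33: window = (3, 1)
n=34: window = (1, 3)
n=35: window = (3, 0)
n=36: window = (0, 2)
n=37: window = (2, 2)
n=38: window = (2, 7)
n=39: window = (7, 1)
n=40: window = (1, 2)
…
n=108: window = (6, 9)
n=109: window = (9, 2)
n=110: window = (2, 8)
window at n=110 equals window at n=0 → period = 110

110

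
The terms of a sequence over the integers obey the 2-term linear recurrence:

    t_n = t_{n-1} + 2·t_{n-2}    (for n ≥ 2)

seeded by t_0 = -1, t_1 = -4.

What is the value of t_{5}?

t_2 = 1·-4 + 2·-1 = -6
t_3 = 1·-6 + 2·-4 = -14
t_4 = 1·-14 + 2·-6 = -26
t_5 = 1·-26 + 2·-14 = -54

-54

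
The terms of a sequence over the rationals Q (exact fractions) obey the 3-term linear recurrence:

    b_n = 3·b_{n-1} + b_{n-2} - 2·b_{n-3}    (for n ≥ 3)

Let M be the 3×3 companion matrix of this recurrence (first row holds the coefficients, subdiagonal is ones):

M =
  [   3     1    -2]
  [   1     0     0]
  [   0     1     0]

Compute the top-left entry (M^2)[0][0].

10

(M^2)[0][0] is the top entry after applying M 2 times to the unit state (1, 0, 0). Equivalently it is h_{4} for the auxiliary sequence (h_n) obeying the same recurrence with h_2 = 1 and h_i = 0 for 0 ≤ i < 2:
h_3 = 3·1 + 1·0 + -2·0 = 3
h_4 = 3·3 + 1·1 + -2·0 = 10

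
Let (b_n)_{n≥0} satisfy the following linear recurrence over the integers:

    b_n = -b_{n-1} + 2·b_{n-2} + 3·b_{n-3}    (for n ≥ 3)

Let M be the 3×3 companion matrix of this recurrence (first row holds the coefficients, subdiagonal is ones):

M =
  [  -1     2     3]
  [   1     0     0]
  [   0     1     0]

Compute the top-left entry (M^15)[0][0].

(M^15)[0][0] is the top entry after applying M 15 times to the unit state (1, 0, 0). Equivalently it is h_{17} for the auxiliary sequence (h_n) obeying the same recurrence with h_2 = 1 and h_i = 0 for 0 ≤ i < 2:
h_3 = -1·1 + 2·0 + 3·0 = -1
h_4 = -1·-1 + 2·1 + 3·0 = 3
h_5 = -1·3 + 2·-1 + 3·1 = -2
h_6 = -1·-2 + 2·3 + 3·-1 = 5
h_7 = -1·5 + 2·-2 + 3·3 = 0
h_8 = -1·0 + 2·5 + 3·-2 = 4
h_9 = -1·4 + 2·0 + 3·5 = 11
h_10 = -1·11 + 2·4 + 3·0 = -3
h_11 = -1·-3 + 2·11 + 3·4 = 37
h_12 = -1·37 + 2·-3 + 3·11 = -10
h_13 = -1·-10 + 2·37 + 3·-3 = 75
h_14 = -1·75 + 2·-10 + 3·37 = 16
h_15 = -1·16 + 2·75 + 3·-10 = 104
h_16 = -1·104 + 2·16 + 3·75 = 153
h_17 = -1·153 + 2·104 + 3·16 = 103

103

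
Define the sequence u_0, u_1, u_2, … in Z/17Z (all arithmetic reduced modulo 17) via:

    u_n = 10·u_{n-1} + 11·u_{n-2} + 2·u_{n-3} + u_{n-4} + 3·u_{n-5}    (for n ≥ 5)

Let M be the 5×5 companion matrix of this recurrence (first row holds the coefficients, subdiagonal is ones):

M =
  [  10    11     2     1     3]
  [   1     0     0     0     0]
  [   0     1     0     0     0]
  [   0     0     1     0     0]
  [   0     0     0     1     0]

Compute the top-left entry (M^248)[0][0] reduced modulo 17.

7

(M^248)[0][0] is the top entry after applying M 248 times to the unit state (1, 0, 0, 0, 0). Equivalently it is h_{252} for the auxiliary sequence (h_n) obeying the same recurrence with h_4 = 1 and h_i = 0 for 0 ≤ i < 4:
h_5 = 10·1 + 11·0 + 2·0 + 1·0 + 3·0 = 10
h_6 = 10·10 + 11·1 + 2·0 + 1·0 + 3·0 = 9
h_7 = 10·9 + 11·10 + 2·1 + 1·0 + 3·0 = 15
h_8 = 10·15 + 11·9 + 2·10 + 1·1 + 3·0 = 15
h_9 = 10·15 + 11·15 + 2·9 + 1·10 + 3·1 = 6
h_10 = 10·6 + 11·15 + 2·15 + 1·9 + 3·10 = 5
Continuing the recurrence:
  h_11 = 1;  h_12 = 1;  h_13 = 14;  h_14 = 6;  h_15 = 11;  h_16 = 4
  h_17 = 3;  h_18 = 8;  h_19 = 14;  h_20 = 16;  h_21 = 5;  h_22 = 16
  h_23 = 13;  h_24 = 0;  h_25 = 7;  h_26 = 8;  h_27 = 14;  h_28 = 9
  h_29 = 12;  h_30 = 4;  h_31 = 7;  h_32 = 2;  h_33 = 8;  h_34 = 3
  h_35 = 5;  h_36 = 3;  h_37 = 3;  h_38 = 15;  h_39 = 16;  h_40 = 9
  h_41 = 2;  h_42 = 5;  h_43 = 15;  h_44 = 11;  h_45 = 8;  h_46 = 4
  h_47 = 10;  h_48 = 12;  h_49 = 7;  h_50 = 12;  h_51 = 5;  h_52 = 0
  h_53 = 3;  h_54 = 5;  h_55 = 5;  h_56 = 7;  h_57 = 2;  h_58 = 2
  h_59 = 8;  h_60 = 9;  h_61 = 1;  h_62 = 14;  h_63 = 13;  h_64 = 13
  h_65 = 6;  h_66 = 8;  h_67 = 6;  h_68 = 8;  h_69 = 3;  h_70 = 3
  h_71 = 7;  h_72 = 16;  h_73 = 15;  h_74 = 12;  h_75 = 10;  h_76 = 10
  h_77 = 8;  h_78 = 12;  h_79 = 2;  h_80 = 4;  h_81 = 5;  h_82 = 15
  h_83 = 13;  h_84 = 9;  h_85 = 8;  h_86 = 14;  h_87 = 15;  h_88 = 11
  h_89 = 15;  h_90 = 16;  h_91 = 13;  h_92 = 1;  h_93 = 12;  h_94 = 14
  h_95 = 12;  h_96 = 15;  h_97 = 2;  h_98 = 4;  h_99 = 10;  h_100 = 12
  h_101 = 13;  h_102 = 3;  h_103 = 15;  h_104 = 13;  h_105 = 10;  h_106 = 9
  h_107 = 12;  h_108 = 8;  h_109 = 7;  h_110 = 0;  h_111 = 13;  h_112 = 1
  h_113 = 14;  h_114 = 11;  h_115 = 7;  h_116 = 4;  h_117 = 3;  h_118 = 5
  h_119 = 12;  h_120 = 2;  h_121 = 7;  h_122 = 11;  h_123 = 14;  h_124 = 7
  h_125 = 4;  h_126 = 7;  h_127 = 5;  h_128 = 14;  h_129 = 13;  h_130 = 7
  h_131 = 12;  h_132 = 14;  h_133 = 1;  h_134 = 13;  h_135 = 15;  h_136 = 5
  h_137 = 12;  h_138 = 0;  h_139 = 9;  h_140 = 11;  h_141 = 15;  h_142 = 2
  h_143 = 12;  h_144 = 6;  h_145 = 6;  h_146 = 10;  h_147 = 9;  h_148 = 16
  h_149 = 14;  h_150 = 5;  h_151 = 3;  h_152 = 3;  h_153 = 16;  h_154 = 8
  h_155 = 8;  h_156 = 8;  h_157 = 5;  h_158 = 6;  h_159 = 10;  h_160 = 4
  h_161 = 4;  h_162 = 6;  h_163 = 4;  h_164 = 12;  h_165 = 5;  h_166 = 4
  h_167 = 5;  h_168 = 9;  h_169 = 7;  h_170 = 11;  h_171 = 1;  h_172 = 16
  h_173 = 6;  h_174 = 15;  h_175 = 10;  h_176 = 7;  h_177 = 9;  h_178 = 16
  h_179 = 5;  h_180 = 9;  h_181 = 3;  h_182 = 12;  h_183 = 3;  h_184 = 5
  h_185 = 1;  h_186 = 7;  h_187 = 11;  h_188 = 16;  h_189 = 5;  h_190 = 3
  h_191 = 13;  h_192 = 1;  h_193 = 8;  h_194 = 16;  h_195 = 0;  h_196 = 11
  h_197 = 0;  h_198 = 8;  h_199 = 14;  h_200 = 1;  h_201 = 9;  h_202 = 1
  h_203 = 13;  h_204 = 15;  h_205 = 1;  h_206 = 8;  h_207 = 1;  h_208 = 1
  h_209 = 15;  h_210 = 4;  h_211 = 11;  h_212 = 1;  h_213 = 4;  h_214 = 3
  h_215 = 14;  h_216 = 11;  h_217 = 5;  h_218 = 10;  h_219 = 13;  h_220 = 14
  h_221 = 1;  h_222 = 11;  h_223 = 5;  h_224 = 5;  h_225 = 0;  h_226 = 11
  h_227 = 5;  h_228 = 4;  h_229 = 13;  h_230 = 8;  h_231 = 14;  h_232 = 1
  h_233 = 1;  h_234 = 11;  h_235 = 8;  h_236 = 8;  h_237 = 7;  h_238 = 1
  h_239 = 8;  h_240 = 1;  h_241 = 12;  h_242 = 16;  h_243 = 16;  h_244 = 11
  h_245 = 10;  h_246 = 16;  h_247 = 16;  h_248 = 7;  h_249 = 15;  h_250 = 16
h_251 = 10·16 + 11·15 + 2·7 + 1·16 + 3·16 = 12
h_252 = 10·12 + 11·16 + 2·15 + 1·7 + 3·16 = 7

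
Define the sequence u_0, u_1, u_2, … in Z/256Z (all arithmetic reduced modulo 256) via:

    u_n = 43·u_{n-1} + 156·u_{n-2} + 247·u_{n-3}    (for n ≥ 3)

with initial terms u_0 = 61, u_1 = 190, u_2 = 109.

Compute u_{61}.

47

u_3 = 43·109 + 156·190 + 247·61 = 242
u_4 = 43·242 + 156·109 + 247·190 = 100
u_5 = 43·100 + 156·242 + 247·109 = 111
u_6 = 43·111 + 156·100 + 247·242 = 19
u_7 = 43·19 + 156·111 + 247·100 = 81
u_8 = 43·81 + 156·19 + 247·111 = 72
u_9 = 43·72 + 156·81 + 247·19 = 201
u_10 = 43·201 + 156·72 + 247·81 = 202
u_11 = 43·202 + 156·201 + 247·72 = 226
u_12 = 43·226 + 156·202 + 247·201 = 253
u_13 = 43·253 + 156·226 + 247·202 = 29
u_14 = 43·29 + 156·253 + 247·226 = 25
u_15 = 43·25 + 156·29 + 247·253 = 250
u_16 = 43·250 + 156·25 + 247·29 = 53
u_17 = 43·53 + 156·250 + 247·25 = 94
u_18 = 43·94 + 156·53 + 247·250 = 76
u_19 = 43·76 + 156·94 + 247·53 = 47
u_20 = 43·47 + 156·76 + 247·94 = 231
u_21 = 43·231 + 156·47 + 247·76 = 197
u_22 = 43·197 + 156·231 + 247·47 = 52
u_23 = 43·52 + 156·197 + 247·231 = 169
u_24 = 43·169 + 156·52 + 247·197 = 38
u_25 = 43·38 + 156·169 + 247·52 = 138
u_26 = 43·138 + 156·38 + 247·169 = 101
u_27 = 43·101 + 156·138 + 247·38 = 185
u_28 = 43·185 + 156·101 + 247·138 = 197
u_29 = 43·197 + 156·185 + 247·101 = 70
u_30 = 43·70 + 156·197 + 247·185 = 77
u_31 = 43·77 + 156·70 + 247·197 = 170
u_32 = 43·170 + 156·77 + 247·70 = 4
u_33 = 43·4 + 156·170 + 247·77 = 143
u_34 = 43·143 + 156·4 + 247·170 = 123
u_35 = 43·123 + 156·143 + 247·4 = 169
u_36 = 43·169 + 156·123 + 247·143 = 80
u_37 = 43·80 + 156·169 + 247·123 = 25
u_38 = 43·25 + 156·80 + 247·169 = 2
u_39 = 43·2 + 156·25 + 247·80 = 194
u_40 = 43·194 + 156·2 + 247·25 = 237
u_41 = 43·237 + 156·194 + 247·2 = 245
u_42 = 43·245 + 156·237 + 247·194 = 193
u_43 = 43·193 + 156·245 + 247·237 = 98
u_44 = 43·98 + 156·193 + 247·245 = 117
u_45 = 43·117 + 156·98 + 247·193 = 150
u_46 = 43·150 + 156·117 + 247·98 = 12
u_47 = 43·12 + 156·150 + 247·117 = 79
u_48 = 43·79 + 156·12 + 247·150 = 79
u_49 = 43·79 + 156·79 + 247·12 = 253
u_50 = 43·253 + 156·79 + 247·79 = 220
u_51 = 43·220 + 156·253 + 247·79 = 89
u_52 = 43·89 + 156·220 + 247·253 = 30
u_53 = 43·30 + 156·89 + 247·220 = 138
u_54 = 43·138 + 156·30 + 247·89 = 85
u_55 = 43·85 + 156·138 + 247·30 = 81
u_56 = 43·81 + 156·85 + 247·138 = 141
u_57 = 43·141 + 156·81 + 247·85 = 14
u_58 = 43·14 + 156·141 + 247·81 = 109
u_59 = 43·109 + 156·14 + 247·141 = 226
u_60 = 43·226 + 156·109 + 247·14 = 228
u_61 = 43·228 + 156·226 + 247·109 = 47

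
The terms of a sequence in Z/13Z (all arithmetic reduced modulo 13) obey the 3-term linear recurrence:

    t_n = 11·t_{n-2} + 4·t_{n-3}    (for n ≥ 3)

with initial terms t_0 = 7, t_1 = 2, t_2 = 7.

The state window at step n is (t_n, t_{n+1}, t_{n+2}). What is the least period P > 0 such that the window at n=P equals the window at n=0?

n=0: window = (7, 2, 7)
n=1: window = (2, 7, 11)
n=2: window = (7, 11, 7)
n=3: window = (11, 7, 6)
n=4: window = (7, 6, 4)
n=5: window = (6, 4, 3)
n=6: window = (4, 3, 3)
n=7: window = (3, 3, 10)
n=8: window = (3, 10, 6)
n=9: window = (10, 6, 5)
n=10: window = (6, 5, 2)
n=11: window = (5, 2, 1)
n=12: window = (2, 1, 3)
n=13: window = (1, 3, 6)
n=14: window = (3, 6, 11)
n=15: window = (6, 11, 0)
n=16: window = (11, 0, 2)
n=17: window = (0, 2, 5)
n=18: window = (2, 5, 9)
n=19: window = (5, 9, 11)
n=20: window = (9, 11, 2)
n=21: window = (11, 2, 1)
n=22: window = (2, 1, 1)
n=23: window = (1, 1, 6)
n=24: window = (1, 6, 2)
n=25: window = (6, 2, 5)
n=26: window = (2, 5, 7)
n=27: window = (5, 7, 11)
n=28: window = (7, 11, 6)
n=29: window = (11, 6, 6)
n=30: window = (6, 6, 6)
n=31: window = (6, 6, 12)
n=32: window = (6, 12, 12)
n=33: window = (12, 12, 0)
n=34: window = (12, 0, 11)
n=35: window = (0, 11, 9)
n=36: window = (11, 9, 4)
n=37: window = (9, 4, 0)
n=38: window = (4, 0, 2)
n=39: window = (0, 2, 3)
n=40: window = (2, 3, 9)
…
n=1096: window = (8, 2, 7)
n=1097: window = (2, 7, 2)
n=1098: window = (7, 2, 7)
window at n=1098 equals window at n=0 → period = 1098

1098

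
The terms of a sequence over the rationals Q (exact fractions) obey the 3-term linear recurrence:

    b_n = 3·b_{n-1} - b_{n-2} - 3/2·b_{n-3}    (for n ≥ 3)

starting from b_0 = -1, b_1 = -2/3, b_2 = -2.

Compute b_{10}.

-8671/8

b_3 = 3·-2 + -1·-2/3 + -3/2·-1 = -23/6
b_4 = 3·-23/6 + -1·-2 + -3/2·-2/3 = -17/2
b_5 = 3·-17/2 + -1·-23/6 + -3/2·-2 = -56/3
b_6 = 3·-56/3 + -1·-17/2 + -3/2·-23/6 = -167/4
b_7 = 3·-167/4 + -1·-56/3 + -3/2·-17/2 = -563/6
b_8 = 3·-563/6 + -1·-167/4 + -3/2·-56/3 = -847/4
b_9 = 3·-847/4 + -1·-563/6 + -3/2·-167/4 = -11491/24
b_10 = 3·-11491/24 + -1·-847/4 + -3/2·-563/6 = -8671/8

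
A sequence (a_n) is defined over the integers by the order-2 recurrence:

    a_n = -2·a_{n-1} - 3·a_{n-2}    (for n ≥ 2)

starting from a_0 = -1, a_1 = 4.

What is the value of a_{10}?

307

a_2 = -2·4 + -3·-1 = -5
a_3 = -2·-5 + -3·4 = -2
a_4 = -2·-2 + -3·-5 = 19
a_5 = -2·19 + -3·-2 = -32
a_6 = -2·-32 + -3·19 = 7
a_7 = -2·7 + -3·-32 = 82
a_8 = -2·82 + -3·7 = -185
a_9 = -2·-185 + -3·82 = 124
a_10 = -2·124 + -3·-185 = 307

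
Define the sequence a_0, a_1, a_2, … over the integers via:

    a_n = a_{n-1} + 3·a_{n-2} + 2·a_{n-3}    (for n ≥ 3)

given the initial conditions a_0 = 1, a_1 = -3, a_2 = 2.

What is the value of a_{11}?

a_3 = 1·2 + 3·-3 + 2·1 = -5
a_4 = 1·-5 + 3·2 + 2·-3 = -5
a_5 = 1·-5 + 3·-5 + 2·2 = -16
a_6 = 1·-16 + 3·-5 + 2·-5 = -41
a_7 = 1·-41 + 3·-16 + 2·-5 = -99
a_8 = 1·-99 + 3·-41 + 2·-16 = -254
a_9 = 1·-254 + 3·-99 + 2·-41 = -633
a_10 = 1·-633 + 3·-254 + 2·-99 = -1593
a_11 = 1·-1593 + 3·-633 + 2·-254 = -4000

-4000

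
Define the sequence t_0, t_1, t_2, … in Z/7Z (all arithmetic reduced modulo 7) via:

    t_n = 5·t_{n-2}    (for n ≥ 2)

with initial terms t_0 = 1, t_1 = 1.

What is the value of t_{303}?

t_2 = 0·1 + 5·1 = 5
t_3 = 0·5 + 5·1 = 5
t_4 = 0·5 + 5·5 = 4
t_5 = 0·4 + 5·5 = 4
t_6 = 0·4 + 5·4 = 6
t_7 = 0·6 + 5·4 = 6
t_8 = 0·6 + 5·6 = 2
t_9 = 0·2 + 5·6 = 2
t_10 = 0·2 + 5·2 = 3
t_11 = 0·3 + 5·2 = 3
t_12 = 0·3 + 5·3 = 1
t_13 = 0·1 + 5·3 = 1
(t_12, t_13) = (1, 1) = (t_0, t_1), so the sequence has period 12.
303 ≡ 3 (mod 12), hence t_303 = t_3 = 5.

5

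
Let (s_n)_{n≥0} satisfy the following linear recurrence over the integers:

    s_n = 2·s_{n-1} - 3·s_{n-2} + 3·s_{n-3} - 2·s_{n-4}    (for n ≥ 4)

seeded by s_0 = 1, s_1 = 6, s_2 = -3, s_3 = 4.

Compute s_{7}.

-38

s_4 = 2·4 + -3·-3 + 3·6 + -2·1 = 33
s_5 = 2·33 + -3·4 + 3·-3 + -2·6 = 33
s_6 = 2·33 + -3·33 + 3·4 + -2·-3 = -15
s_7 = 2·-15 + -3·33 + 3·33 + -2·4 = -38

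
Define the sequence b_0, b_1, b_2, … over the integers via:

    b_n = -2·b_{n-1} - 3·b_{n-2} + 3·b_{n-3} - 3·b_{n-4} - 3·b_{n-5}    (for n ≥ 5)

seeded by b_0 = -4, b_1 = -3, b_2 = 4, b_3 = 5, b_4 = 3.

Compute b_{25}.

b_5 = -2·3 + -3·5 + 3·4 + -3·-3 + -3·-4 = 12
b_6 = -2·12 + -3·3 + 3·5 + -3·4 + -3·-3 = -21
b_7 = -2·-21 + -3·12 + 3·3 + -3·5 + -3·4 = -12
b_8 = -2·-12 + -3·-21 + 3·12 + -3·3 + -3·5 = 99
b_9 = -2·99 + -3·-12 + 3·-21 + -3·12 + -3·3 = -270
b_10 = -2·-270 + -3·99 + 3·-12 + -3·-21 + -3·12 = 234
b_11 = -2·234 + -3·-270 + 3·99 + -3·-12 + -3·-21 = 738
b_12 = -2·738 + -3·234 + 3·-270 + -3·99 + -3·-12 = -3249
b_13 = -2·-3249 + -3·738 + 3·234 + -3·-270 + -3·99 = 5499
b_14 = -2·5499 + -3·-3249 + 3·738 + -3·234 + -3·-270 = 1071
b_15 = -2·1071 + -3·5499 + 3·-3249 + -3·738 + -3·234 = -31302
b_16 = -2·-31302 + -3·1071 + 3·5499 + -3·-3249 + -3·738 = 83421
b_17 = -2·83421 + -3·-31302 + 3·1071 + -3·5499 + -3·-3249 = -76473
b_18 = -2·-76473 + -3·83421 + 3·-31302 + -3·1071 + -3·5499 = -210933
b_19 = -2·-210933 + -3·-76473 + 3·83421 + -3·-31302 + -3·1071 = 992241
b_20 = -2·992241 + -3·-210933 + 3·-76473 + -3·83421 + -3·-31302 = -1737459
b_21 = -2·-1737459 + -3·992241 + 3·-210933 + -3·-76473 + -3·83421 = -155448
b_22 = -2·-155448 + -3·-1737459 + 3·992241 + -3·-210933 + -3·-76473 = 9362214
b_23 = -2·9362214 + -3·-155448 + 3·-1737459 + -3·992241 + -3·-210933 = -25814385
b_24 = -2·-25814385 + -3·9362214 + 3·-155448 + -3·-1737459 + -3·992241 = 25311438
b_25 = -2·25311438 + -3·-25814385 + 3·9362214 + -3·-155448 + -3·-1737459 = 60585642

60585642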